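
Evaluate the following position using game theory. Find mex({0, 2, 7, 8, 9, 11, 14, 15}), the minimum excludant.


Set = {0, 2, 7, 8, 9, 11, 14, 15}
0 is in the set.
1 is NOT in the set. This is the mex.
mex = 1

1


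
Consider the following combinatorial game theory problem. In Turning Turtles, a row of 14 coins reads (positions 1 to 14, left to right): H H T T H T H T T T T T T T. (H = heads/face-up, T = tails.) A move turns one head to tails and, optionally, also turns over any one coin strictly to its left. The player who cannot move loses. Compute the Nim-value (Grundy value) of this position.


Coins: H H T T H T H T T T T T T T
Key fact: a single head at position k behaves exactly like a Nim heap of size k (turning it to T and optionally flipping a coin at j < k corresponds to moving the heap from k to j, or to 0), and heads combine as a disjunctive sum (two heads at the same place would cancel, matching j XOR j = 0). So the Nim-value is the XOR of the 1-indexed positions of the heads.
Face-up positions (1-indexed): [1, 2, 5, 7]
XOR 0 with 1: 0 XOR 1 = 1
XOR 1 with 2: 1 XOR 2 = 3
XOR 3 with 5: 3 XOR 5 = 6
XOR 6 with 7: 6 XOR 7 = 1
Nim-value = 1

1


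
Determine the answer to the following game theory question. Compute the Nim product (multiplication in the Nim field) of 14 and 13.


Nim multiplication is bilinear over XOR: (u XOR v) * w = (u*w) XOR (v*w).
So we split each operand into its bit components and XOR the pairwise Nim products.
14 = 2 + 4 + 8 (as XOR of powers of 2).
13 = 1 + 4 + 8 (as XOR of powers of 2).
Using the standard Nim-product table on single bits:
  2*2 = 3,   2*4 = 8,   2*8 = 12,
  4*4 = 6,   4*8 = 11,  8*8 = 13,
and  1*x = x (identity), k*l = l*k (commutative).
Pairwise Nim products:
  2 * 1 = 2
  2 * 4 = 8
  2 * 8 = 12
  4 * 1 = 4
  4 * 4 = 6
  4 * 8 = 11
  8 * 1 = 8
  8 * 4 = 11
  8 * 8 = 13
XOR them: 2 XOR 8 XOR 12 XOR 4 XOR 6 XOR 11 XOR 8 XOR 11 XOR 13 = 1.
Result: 14 * 13 = 1 (in Nim).

1


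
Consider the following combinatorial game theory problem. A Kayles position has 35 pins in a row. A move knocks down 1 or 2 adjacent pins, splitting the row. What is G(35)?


Kayles: a move removes 1 or 2 adjacent pins from a contiguous row.
Removing pins from a row of k leaves two independent rows (a, b) with a + b = k - 1 (one pin) or a + b = k - 2 (two pins); an end removal gives a = 0.
By Sprague-Grundy, G(k) = mex{ G(a) XOR G(b) } over all these splits. G(0) = 0.
G(1): splits (0,0):0^0=0 -> mex({0}) = 1
G(2): splits (0,1):0^1=1 (0,0):0^0=0 -> mex({0, 1}) = 2
G(3): splits (0,2):0^2=2 (1,1):1^1=0 (0,1):0^1=1 -> mex({0, 1, 2}) = 3
G(4): splits (0,3):0^3=3 (1,2):1^2=3 (0,2):0^2=2 (1,1):1^1=0 -> mex({0, 2, 3}) = 1
G(5): splits (0,4):0^1=1 (1,3):1^3=2 (2,2):2^2=0 (0,3):0^3=3 (1,2):1^2=3 -> mex({0, 1, 2, 3}) = 4
G(6) = mex({0, 1, 2, 4}) = 3
G(7) = mex({0, 1, 3, 4, 5}) = 2
G(8) = mex({0, 2, 3, 5, 6}) = 1
G(9) = mex({0, 1, 2, 3, 6, 7}) = 4
G(10) = mex({0, 1, 3, 4, 5, 7}) = 2
G(11) = mex({0, 1, 2, 3, 4, 5}) = 6
G(12) = mex({0, 1, 2, 3, 5, 6, 7}) = 4
G(13) = mex({0, 2, 3, 4, 6, 7}) = 1
G(14) = mex({0, 1, 4, 5, 6, 7}) = 2
G(15) = mex({0, 1, 2, 3, 4, 5, 6}) = 7
G(16) = mex({0, 2, 3, 5, 6, 7}) = 1
G(17) = mex({0, 1, 2, 3, 5, 6, 7}) = 4
G(18) = mex({0, 1, 2, 4, 5, 6}) = 3
G(19) = mex({0, 1, 3, 4, 5, 7}) = 2
G(20) = mex({0, 2, 3, 4, 5, 6, 7}) = 1
G(21) = mex({0, 1, 2, 3, 5, 6, 7}) = 4
G(22) = mex({0, 1, 2, 3, 4, 5, 7}) = 6
G(23) = mex({0, 1, 2, 3, 4, 5, 6}) = 7
G(24) = mex({0, 1, 2, 3, 5, 6, 7}) = 4
G(25) = mex({0, 2, 3, 4, 6, 7}) = 1
G(26) = mex({0, 1, 3, 4, 5, 6, 7}) = 2
G(27) = mex({0, 1, 2, 3, 4, 5, 6, 7}) = 8
G(28) = mex({0, 1, 2, 3, 4, 6, 7, 8}) = 5
G(29) = mex({0, 1, 2, 3, 5, 6, 7, 8, 9}) = 4
G(30) = mex({0, 1, 2, 3, 4, 5, 6, 9, 10}) = 7
G(31) = mex({0, 1, 3, 4, 5, 7, 10, 11}) = 2
G(32) = mex({0, 2, 3, 4, 5, 6, 7, 9, 11}) = 1
G(33) = mex({0, 1, 2, 3, 4, 5, 6, 7, 9, 12}) = 8
G(34) = mex({0, 1, 2, 3, 4, 5, 7, 8, 11, 12}) = 6
G(35) = mex({0, 1, 2, 3, 4, 5, 6, 8, 9, 10, 11}) = 7
Therefore G(35) = 7.

7


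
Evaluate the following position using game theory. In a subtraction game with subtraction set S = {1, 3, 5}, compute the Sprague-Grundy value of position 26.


The subtraction set is S = {1, 3, 5}.
G(k) = mex{ G(k - s) : s in S, s <= k }. We compute iteratively: G(0) = 0.
G(1) = mex({0}) = 1
G(2) = mex({1}) = 0
G(3) = mex({0}) = 1
G(4) = mex({1}) = 0
G(5) = mex({0}) = 1
G(6) = mex({1}) = 0
Observe that G(2)..G(6) = 0, 1, 0, 1, 0 repeats G(0)..G(4) = 0, 1, 0, 1, 0.
For k >= max(S) = 5, G(k) is determined by the previous 5 values G(k-5)..G(k-1); a window of 5 consecutive values has recurred shifted by 2, so by induction G(k + 2) = G(k) for all k >= 0: the sequence is periodic from the start with period 2.
One period: G(0..1) = 0, 1.
26 mod 2 = 0, so G(26) = G(0) = 0.

0


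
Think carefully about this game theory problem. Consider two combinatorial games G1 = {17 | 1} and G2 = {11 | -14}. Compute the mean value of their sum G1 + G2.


G1 = {17 | 1}, G2 = {11 | -14}
Each is a switch {a | b} with numbers a > b; its mean value is (a + b)/2, and mean value is additive over game sums: m(G1 + G2) = m(G1) + m(G2).
Mean of G1 = (17 + (1))/2 = 18/2 = 9
Mean of G2 = (11 + (-14))/2 = -3/2 = -3/2
Mean of G1 + G2 = 9 + -3/2 = 15/2

15/2


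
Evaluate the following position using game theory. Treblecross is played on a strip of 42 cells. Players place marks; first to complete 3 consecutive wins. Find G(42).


Treblecross: place X on empty cells; 3-in-a-row wins.
Playing within two cells of an existing X lets the opponent win at once, so sensible play treats the cells i-2..i+2 around each X as dead. The player left with no safe cell loses, so this is a normal-play take-away game on strips of safe cells.
Placing X at cell i (0-indexed) of a strip of k safe cells leaves independent strips of sizes max(0, i-2) and max(0, k-i-3). Hence G(k) = mex{ G(max(0,i-2)) XOR G(max(0,k-i-3)) : 0 <= i < k }, with G(0) = 0.
G(1): splits (0,0):0^0=0 -> mex({0}) = 1
G(2): splits (0,0):0^0=0 -> mex({0}) = 1
G(3): splits (0,0):0^0=0 -> mex({0}) = 1
G(4): splits (0,1):0^1=1 (0,0):0^0=0 -> mex({0, 1}) = 2
G(5): splits (0,2):0^1=1 (0,1):0^1=1 (0,0):0^0=0 -> mex({0, 1}) = 2
G(6) = mex({1}) = 0
G(7) = mex({0, 1, 2}) = 3
G(8) = mex({0, 1, 2}) = 3
G(9) = mex({0, 2}) = 1
G(10) = mex({0, 2, 3}) = 1
G(11) = mex({0, 3}) = 1
G(12) = mex({1, 3}) = 0
G(13) = mex({0, 1, 2, 3}) = 4
G(14) = mex({0, 1, 2}) = 3
G(15) = mex({0, 1, 2}) = 3
G(16) = mex({0, 1, 2, 4}) = 3
G(17) = mex({0, 1, 3, 4}) = 2
G(18) = mex({0, 1, 3, 4}) = 2
G(19) = mex({0, 1, 3, 5}) = 2
G(20) = mex({0, 1, 2, 3, 5}) = 4
G(21) = mex({0, 1, 2, 3, 5}) = 4
G(22) = mex({1, 2, 6}) = 0
G(23) = mex({0, 1, 2, 3, 4, 6}) = 5
G(24) = mex({0, 1, 2, 3, 4}) = 5
G(25) = mex({0, 1, 3, 4, 7}) = 2
G(26) = mex({0, 1, 3, 4, 5, 7}) = 2
G(27) = mex({0, 1, 3, 5}) = 2
G(28) = mex({0, 1, 2, 5}) = 3
G(29) = mex({0, 1, 2, 4, 5, 6}) = 3
G(30) = mex({1, 2, 4, 6}) = 0
G(31) = mex({0, 1, 2, 3, 4, 6}) = 5
G(32) = mex({1, 2, 3, 4, 7}) = 0
G(33) = mex({0, 3, 7}) = 1
G(34) = mex({0, 2, 3, 5, 7}) = 1
G(35) = mex({0, 2, 3, 5, 6}) = 1
G(36) = mex({0, 1, 2, 5, 6}) = 3
G(37) = mex({0, 1, 2, 4, 5, 6}) = 3
G(38) = mex({0, 1, 2, 4}) = 3
G(39) = mex({0, 1, 2, 3, 4, 7}) = 5
G(40) = mex({0, 1, 2, 3, 4, 5, 7}) = 6
G(41) = mex({0, 1, 2, 3, 5, 7}) = 4
G(42) = mex({0, 1, 2, 3, 5, 6, 7}) = 4
Therefore G(42) = 4.

4


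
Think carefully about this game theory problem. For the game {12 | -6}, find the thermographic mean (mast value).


Game = {12 | -6}, a switch {a | b} with numbers a > b.
Its thermograph has left wall a - t and right wall b + t, which meet at t = (a - b)/2, where both equal (a + b)/2. So the mast (mean value) is at (a + b)/2.
Mean = (12 + (-6))/2 = 6/2 = 3

3


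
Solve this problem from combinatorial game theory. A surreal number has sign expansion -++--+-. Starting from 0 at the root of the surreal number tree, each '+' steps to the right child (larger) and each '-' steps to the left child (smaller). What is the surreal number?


Sign expansion: -++--+-
Rule: track bounds (lo, hi), initially (-inf, +inf). On '+', the current value becomes lo and we move to the simplest number in (value, hi): value + 1 if hi = +inf, otherwise the midpoint (value + hi)/2. On '-', the current value becomes hi and we move to value - 1 if lo = -inf, otherwise the midpoint (lo + value)/2.
Start at 0.
Step 1: sign = -, move left. Bounds: (-inf, 0). Value = -1
Step 2: sign = +, move right. Bounds: (-1, 0). Value = -1/2
Step 3: sign = +, move right. Bounds: (-1/2, 0). Value = -1/4
Step 4: sign = -, move left. Bounds: (-1/2, -1/4). Value = -3/8
Step 5: sign = -, move left. Bounds: (-1/2, -3/8). Value = -7/16
Step 6: sign = +, move right. Bounds: (-7/16, -3/8). Value = -13/32
Step 7: sign = -, move left. Bounds: (-7/16, -13/32). Value = -27/64
The surreal number with sign expansion -++--+- is -27/64.

-27/64


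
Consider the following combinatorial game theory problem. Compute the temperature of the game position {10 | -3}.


The game is {10 | -3}, a switch {a | b} with numbers a > b.
Cooling {a | b} by t gives {a - t | b + t}, which stops being hot when a - t = b + t, i.e. at t = (a - b)/2. So the temperature of a switch is (a - b)/2.
Temperature = (Left option - Right option) / 2
= (10 - (-3)) / 2
= 13 / 2
= 13/2

13/2


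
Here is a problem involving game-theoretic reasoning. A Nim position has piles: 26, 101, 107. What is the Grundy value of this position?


We need the XOR (exclusive or) of all pile sizes.
After XOR-ing pile 1 (size 26): 0 XOR 26 = 26
After XOR-ing pile 2 (size 101): 26 XOR 101 = 127
After XOR-ing pile 3 (size 107): 127 XOR 107 = 20
The Nim-value of this position is 20.

20


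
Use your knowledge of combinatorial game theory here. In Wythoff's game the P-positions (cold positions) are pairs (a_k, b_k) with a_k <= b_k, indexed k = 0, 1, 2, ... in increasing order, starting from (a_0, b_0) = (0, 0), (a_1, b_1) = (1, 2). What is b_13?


By Wythoff's theorem, a_k = floor(k * phi) and b_k = floor(k * phi^2) = a_k + k, where phi = (1 + sqrt(5))/2 is the golden ratio.
phi = (1 + sqrt(5))/2 = 1.618034
phi^2 = phi + 1 = 2.618034
k = 13
k * phi^2 = 13 * 2.618034 = 34.034442
b_13 = floor(k * phi^2) = 34 (check: a_13 + k = 21 + 13 = 34)

34


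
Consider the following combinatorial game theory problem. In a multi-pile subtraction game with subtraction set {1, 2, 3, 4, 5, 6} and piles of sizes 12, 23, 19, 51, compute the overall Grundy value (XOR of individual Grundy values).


Subtraction set: {1, 2, 3, 4, 5, 6}
For this subtraction set, G(n) = n mod 7 (period = max + 1 = 7).
Pile 1 (size 12): G(12) = 12 mod 7 = 5
Pile 2 (size 23): G(23) = 23 mod 7 = 2
Pile 3 (size 19): G(19) = 19 mod 7 = 5
Pile 4 (size 51): G(51) = 51 mod 7 = 2
Total Grundy value = XOR of all: 5 XOR 2 XOR 5 XOR 2 = 0

0


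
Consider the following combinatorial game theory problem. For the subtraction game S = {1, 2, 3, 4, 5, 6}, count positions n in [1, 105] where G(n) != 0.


Subtraction set S = {1, 2, 3, 4, 5, 6}, so G(n) = n mod 7.
G(n) = 0 when n is a multiple of 7.
Multiples of 7 in [1, 105]: 15
N-positions (nonzero Grundy) = 105 - 15 = 90

90


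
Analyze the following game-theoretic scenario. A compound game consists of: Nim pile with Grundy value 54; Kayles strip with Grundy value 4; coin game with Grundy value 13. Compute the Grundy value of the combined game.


By the Sprague-Grundy theorem, the Grundy value of a sum of games is the XOR of individual Grundy values.
Nim pile: Grundy value = 54. Running XOR: 0 XOR 54 = 54
Kayles strip: Grundy value = 4. Running XOR: 54 XOR 4 = 50
coin game: Grundy value = 13. Running XOR: 50 XOR 13 = 63
The combined Grundy value is 63.

63


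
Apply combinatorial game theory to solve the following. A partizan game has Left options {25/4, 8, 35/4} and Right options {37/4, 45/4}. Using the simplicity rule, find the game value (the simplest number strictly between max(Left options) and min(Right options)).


Left options: {25/4, 8, 35/4}, max = 35/4
Right options: {37/4, 45/4}, min = 37/4
All options are numbers and max(Left) < min(Right), so by the simplicity theorem the value is the simplest (earliest-born) number strictly between 35/4 and 37/4.
The only integer strictly between 35/4 and 37/4 is 9.
No non-integer in the interval can be simpler: if x is a non-integer in the interval, then floor(x) or ceil(x) also lies in the interval (the interval contains an integer), and both are proper prefixes of x's sign expansion, i.e. born earlier. So the game value is 9.
Game value = 9

9


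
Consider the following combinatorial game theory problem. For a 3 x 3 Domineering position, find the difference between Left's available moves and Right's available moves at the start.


Board is 3 x 3 (rows x cols).
Left (vertical) placements: (rows-1) * cols = 2 * 3 = 6
Right (horizontal) placements: rows * (cols-1) = 3 * 2 = 6
Advantage = Left - Right = 6 - 6 = 0

0


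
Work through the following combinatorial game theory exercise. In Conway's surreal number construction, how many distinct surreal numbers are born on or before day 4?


Day 0: {|} = 0 is born. Count = 1.
Day n: the number of surreal numbers born by day n is 2^(n+1) - 1.
By day 0: 2^1 - 1 = 1
By day 1: 2^2 - 1 = 3
By day 2: 2^3 - 1 = 7
By day 3: 2^4 - 1 = 15
By day 4: 2^5 - 1 = 31
By day 4: 31 surreal numbers.

31


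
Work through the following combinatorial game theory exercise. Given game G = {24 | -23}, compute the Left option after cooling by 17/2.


Original game: {24 | -23} (a switch {a | b} with a > b).
Cooling by t (for t below the temperature (a - b)/2 = 47/2) taxes each move by t: {a | b} cooled by t is {a - t | b + t}.
Cooling amount: t = 17/2
Cooled Left option: 24 - 17/2 = 31/2
Cooled Right option: -23 + 17/2 = -29/2
Cooled game: {31/2 | -29/2}
Left option = 31/2

31/2


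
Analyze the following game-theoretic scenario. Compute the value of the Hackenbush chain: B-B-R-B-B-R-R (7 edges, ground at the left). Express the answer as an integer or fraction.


Edges (from ground): B-B-R-B-B-R-R
By Berlekamp's sign-expansion rule, a Blue-Red Hackenbush stalk has the value of the surreal number whose sign sequence is the edge sequence with B -> + and R -> -.
Sign sequence: ++-++--
Trace the sign expansion in the surreal number tree, starting from 0:
Edge 1: B (sign +) -> bounds (0, +inf), value = 1
Edge 2: B (sign +) -> bounds (1, +inf), value = 2
Edge 3: R (sign -) -> bounds (1, 2), value = 3/2
Edge 4: B (sign +) -> bounds (3/2, 2), value = 7/4
Edge 5: B (sign +) -> bounds (7/4, 2), value = 15/8
Edge 6: R (sign -) -> bounds (7/4, 15/8), value = 29/16
Edge 7: R (sign -) -> bounds (7/4, 29/16), value = 57/32
Game value = 57/32

57/32


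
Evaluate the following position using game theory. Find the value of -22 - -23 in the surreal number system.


x = -22, y = -23
x - y = -22 - -23 = 1

1


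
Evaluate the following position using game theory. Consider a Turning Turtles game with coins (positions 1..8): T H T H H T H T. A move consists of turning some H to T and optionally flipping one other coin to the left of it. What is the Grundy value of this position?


Coins: T H T H H T H T
Key fact: a single head at position k behaves exactly like a Nim heap of size k (turning it to T and optionally flipping a coin at j < k corresponds to moving the heap from k to j, or to 0), and heads combine as a disjunctive sum (two heads at the same place would cancel, matching j XOR j = 0). So the Nim-value is the XOR of the 1-indexed positions of the heads.
Face-up positions (1-indexed): [2, 4, 5, 7]
XOR 0 with 2: 0 XOR 2 = 2
XOR 2 with 4: 2 XOR 4 = 6
XOR 6 with 5: 6 XOR 5 = 3
XOR 3 with 7: 3 XOR 7 = 4
Nim-value = 4

4


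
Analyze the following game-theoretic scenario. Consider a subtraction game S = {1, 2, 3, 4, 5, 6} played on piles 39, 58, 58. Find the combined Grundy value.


Subtraction set: {1, 2, 3, 4, 5, 6}
For this subtraction set, G(n) = n mod 7 (period = max + 1 = 7).
Pile 1 (size 39): G(39) = 39 mod 7 = 4
Pile 2 (size 58): G(58) = 58 mod 7 = 2
Pile 3 (size 58): G(58) = 58 mod 7 = 2
Total Grundy value = XOR of all: 4 XOR 2 XOR 2 = 4

4


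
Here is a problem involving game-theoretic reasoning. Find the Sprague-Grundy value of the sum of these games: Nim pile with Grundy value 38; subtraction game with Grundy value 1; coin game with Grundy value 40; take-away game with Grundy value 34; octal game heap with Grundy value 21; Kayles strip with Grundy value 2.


By the Sprague-Grundy theorem, the Grundy value of a sum of games is the XOR of individual Grundy values.
Nim pile: Grundy value = 38. Running XOR: 0 XOR 38 = 38
subtraction game: Grundy value = 1. Running XOR: 38 XOR 1 = 39
coin game: Grundy value = 40. Running XOR: 39 XOR 40 = 15
take-away game: Grundy value = 34. Running XOR: 15 XOR 34 = 45
octal game heap: Grundy value = 21. Running XOR: 45 XOR 21 = 56
Kayles strip: Grundy value = 2. Running XOR: 56 XOR 2 = 58
The combined Grundy value is 58.

58


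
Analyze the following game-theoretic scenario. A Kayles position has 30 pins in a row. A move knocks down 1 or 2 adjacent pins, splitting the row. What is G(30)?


Kayles: a move removes 1 or 2 adjacent pins from a contiguous row.
Removing pins from a row of k leaves two independent rows (a, b) with a + b = k - 1 (one pin) or a + b = k - 2 (two pins); an end removal gives a = 0.
By Sprague-Grundy, G(k) = mex{ G(a) XOR G(b) } over all these splits. G(0) = 0.
G(1): splits (0,0):0^0=0 -> mex({0}) = 1
G(2): splits (0,1):0^1=1 (0,0):0^0=0 -> mex({0, 1}) = 2
G(3): splits (0,2):0^2=2 (1,1):1^1=0 (0,1):0^1=1 -> mex({0, 1, 2}) = 3
G(4): splits (0,3):0^3=3 (1,2):1^2=3 (0,2):0^2=2 (1,1):1^1=0 -> mex({0, 2, 3}) = 1
G(5): splits (0,4):0^1=1 (1,3):1^3=2 (2,2):2^2=0 (0,3):0^3=3 (1,2):1^2=3 -> mex({0, 1, 2, 3}) = 4
G(6) = mex({0, 1, 2, 4}) = 3
G(7) = mex({0, 1, 3, 4, 5}) = 2
G(8) = mex({0, 2, 3, 5, 6}) = 1
G(9) = mex({0, 1, 2, 3, 6, 7}) = 4
G(10) = mex({0, 1, 3, 4, 5, 7}) = 2
G(11) = mex({0, 1, 2, 3, 4, 5}) = 6
G(12) = mex({0, 1, 2, 3, 5, 6, 7}) = 4
G(13) = mex({0, 2, 3, 4, 6, 7}) = 1
G(14) = mex({0, 1, 4, 5, 6, 7}) = 2
G(15) = mex({0, 1, 2, 3, 4, 5, 6}) = 7
G(16) = mex({0, 2, 3, 5, 6, 7}) = 1
G(17) = mex({0, 1, 2, 3, 5, 6, 7}) = 4
G(18) = mex({0, 1, 2, 4, 5, 6}) = 3
G(19) = mex({0, 1, 3, 4, 5, 7}) = 2
G(20) = mex({0, 2, 3, 4, 5, 6, 7}) = 1
G(21) = mex({0, 1, 2, 3, 5, 6, 7}) = 4
G(22) = mex({0, 1, 2, 3, 4, 5, 7}) = 6
G(23) = mex({0, 1, 2, 3, 4, 5, 6}) = 7
G(24) = mex({0, 1, 2, 3, 5, 6, 7}) = 4
G(25) = mex({0, 2, 3, 4, 6, 7}) = 1
G(26) = mex({0, 1, 3, 4, 5, 6, 7}) = 2
G(27) = mex({0, 1, 2, 3, 4, 5, 6, 7}) = 8
G(28) = mex({0, 1, 2, 3, 4, 6, 7, 8}) = 5
G(29) = mex({0, 1, 2, 3, 5, 6, 7, 8, 9}) = 4
G(30) = mex({0, 1, 2, 3, 4, 5, 6, 9, 10}) = 7
Therefore G(30) = 7.

7


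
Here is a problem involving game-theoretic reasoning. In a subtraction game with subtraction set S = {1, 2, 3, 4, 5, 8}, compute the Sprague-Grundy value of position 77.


The subtraction set is S = {1, 2, 3, 4, 5, 8}.
G(k) = mex{ G(k - s) : s in S, s <= k }. We compute iteratively: G(0) = 0.
G(1) = mex({0}) = 1
G(2) = mex({0, 1}) = 2
G(3) = mex({0, 1, 2}) = 3
G(4) = mex({0, 1, 2, 3}) = 4
G(5) = mex({0, 1, 2, 3, 4}) = 5
G(6) = mex({1, 2, 3, 4, 5}) = 0
G(7) = mex({0, 2, 3, 4, 5}) = 1
G(8) = mex({0, 1, 3, 4, 5}) = 2
G(9) = mex({0, 1, 2, 4, 5}) = 3
G(10) = mex({0, 1, 2, 3, 5}) = 4
G(11) = mex({0, 1, 2, 3, 4}) = 5
G(12) = mex({1, 2, 3, 4, 5}) = 0
G(13) = mex({0, 2, 3, 4, 5}) = 1
Observe that G(6)..G(13) = 0, 1, 2, 3, 4, 5, 0, 1 repeats G(0)..G(7) = 0, 1, 2, 3, 4, 5, 0, 1.
For k >= max(S) = 8, G(k) is determined by the previous 8 values G(k-8)..G(k-1); a window of 8 consecutive values has recurred shifted by 6, so by induction G(k + 6) = G(k) for all k >= 0: the sequence is periodic from the start with period 6.
One period: G(0..5) = 0, 1, 2, 3, 4, 5.
77 mod 6 = 5, so G(77) = G(5) = 5.

5


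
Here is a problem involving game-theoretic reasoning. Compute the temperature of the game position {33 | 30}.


The game is {33 | 30}, a switch {a | b} with numbers a > b.
Cooling {a | b} by t gives {a - t | b + t}, which stops being hot when a - t = b + t, i.e. at t = (a - b)/2. So the temperature of a switch is (a - b)/2.
Temperature = (Left option - Right option) / 2
= (33 - (30)) / 2
= 3 / 2
= 3/2

3/2


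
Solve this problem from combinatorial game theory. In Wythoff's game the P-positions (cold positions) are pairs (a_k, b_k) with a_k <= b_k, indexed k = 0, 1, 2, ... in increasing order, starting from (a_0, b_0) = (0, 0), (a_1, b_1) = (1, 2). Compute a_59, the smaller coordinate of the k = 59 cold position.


By Wythoff's theorem, a_k = floor(k * phi) and b_k = floor(k * phi^2) = a_k + k, where phi = (1 + sqrt(5))/2 is the golden ratio.
phi = (1 + sqrt(5))/2 = 1.618034
k = 59
k * phi = 59 * 1.618034 = 95.464005
a_59 = floor(k * phi) = 95

95


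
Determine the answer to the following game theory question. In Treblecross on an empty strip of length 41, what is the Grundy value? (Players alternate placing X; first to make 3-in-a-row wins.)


Treblecross: place X on empty cells; 3-in-a-row wins.
Playing within two cells of an existing X lets the opponent win at once, so sensible play treats the cells i-2..i+2 around each X as dead. The player left with no safe cell loses, so this is a normal-play take-away game on strips of safe cells.
Placing X at cell i (0-indexed) of a strip of k safe cells leaves independent strips of sizes max(0, i-2) and max(0, k-i-3). Hence G(k) = mex{ G(max(0,i-2)) XOR G(max(0,k-i-3)) : 0 <= i < k }, with G(0) = 0.
G(1): splits (0,0):0^0=0 -> mex({0}) = 1
G(2): splits (0,0):0^0=0 -> mex({0}) = 1
G(3): splits (0,0):0^0=0 -> mex({0}) = 1
G(4): splits (0,1):0^1=1 (0,0):0^0=0 -> mex({0, 1}) = 2
G(5): splits (0,2):0^1=1 (0,1):0^1=1 (0,0):0^0=0 -> mex({0, 1}) = 2
G(6) = mex({1}) = 0
G(7) = mex({0, 1, 2}) = 3
G(8) = mex({0, 1, 2}) = 3
G(9) = mex({0, 2}) = 1
G(10) = mex({0, 2, 3}) = 1
G(11) = mex({0, 3}) = 1
G(12) = mex({1, 3}) = 0
G(13) = mex({0, 1, 2, 3}) = 4
G(14) = mex({0, 1, 2}) = 3
G(15) = mex({0, 1, 2}) = 3
G(16) = mex({0, 1, 2, 4}) = 3
G(17) = mex({0, 1, 3, 4}) = 2
G(18) = mex({0, 1, 3, 4}) = 2
G(19) = mex({0, 1, 3, 5}) = 2
G(20) = mex({0, 1, 2, 3, 5}) = 4
G(21) = mex({0, 1, 2, 3, 5}) = 4
G(22) = mex({1, 2, 6}) = 0
G(23) = mex({0, 1, 2, 3, 4, 6}) = 5
G(24) = mex({0, 1, 2, 3, 4}) = 5
G(25) = mex({0, 1, 3, 4, 7}) = 2
G(26) = mex({0, 1, 3, 4, 5, 7}) = 2
G(27) = mex({0, 1, 3, 5}) = 2
G(28) = mex({0, 1, 2, 5}) = 3
G(29) = mex({0, 1, 2, 4, 5, 6}) = 3
G(30) = mex({1, 2, 4, 6}) = 0
G(31) = mex({0, 1, 2, 3, 4, 6}) = 5
G(32) = mex({1, 2, 3, 4, 7}) = 0
G(33) = mex({0, 3, 7}) = 1
G(34) = mex({0, 2, 3, 5, 7}) = 1
G(35) = mex({0, 2, 3, 5, 6}) = 1
G(36) = mex({0, 1, 2, 5, 6}) = 3
G(37) = mex({0, 1, 2, 4, 5, 6}) = 3
G(38) = mex({0, 1, 2, 4}) = 3
G(39) = mex({0, 1, 2, 3, 4, 7}) = 5
G(40) = mex({0, 1, 2, 3, 4, 5, 7}) = 6
G(41) = mex({0, 1, 2, 3, 5, 7}) = 4
Therefore G(41) = 4.

4


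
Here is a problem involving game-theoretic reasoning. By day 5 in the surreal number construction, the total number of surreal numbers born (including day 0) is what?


Day 0: {|} = 0 is born. Count = 1.
Day n: the number of surreal numbers born by day n is 2^(n+1) - 1.
By day 0: 2^1 - 1 = 1
By day 1: 2^2 - 1 = 3
By day 2: 2^3 - 1 = 7
By day 3: 2^4 - 1 = 15
By day 4: 2^5 - 1 = 31
By day 5: 2^6 - 1 = 63
By day 5: 63 surreal numbers.

63


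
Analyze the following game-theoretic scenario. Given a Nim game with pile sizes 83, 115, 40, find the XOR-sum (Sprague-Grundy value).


We need the XOR (exclusive or) of all pile sizes.
After XOR-ing pile 1 (size 83): 0 XOR 83 = 83
After XOR-ing pile 2 (size 115): 83 XOR 115 = 32
After XOR-ing pile 3 (size 40): 32 XOR 40 = 8
The Nim-value of this position is 8.

8


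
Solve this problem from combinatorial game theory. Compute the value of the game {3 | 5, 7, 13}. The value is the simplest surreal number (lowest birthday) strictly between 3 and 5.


Left options: {3}, max = 3
Right options: {5, 7, 13}, min = 5
All options are numbers and max(Left) < min(Right), so by the simplicity theorem the value is the simplest (earliest-born) number strictly between 3 and 5.
The only integer strictly between 3 and 5 is 4.
No non-integer in the interval can be simpler: if x is a non-integer in the interval, then floor(x) or ceil(x) also lies in the interval (the interval contains an integer), and both are proper prefixes of x's sign expansion, i.e. born earlier. So the game value is 4.
Game value = 4

4


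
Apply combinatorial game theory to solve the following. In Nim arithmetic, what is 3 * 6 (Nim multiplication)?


Nim multiplication is bilinear over XOR: (u XOR v) * w = (u*w) XOR (v*w).
So we split each operand into its bit components and XOR the pairwise Nim products.
3 = 1 + 2 (as XOR of powers of 2).
6 = 2 + 4 (as XOR of powers of 2).
Using the standard Nim-product table on single bits:
  2*2 = 3,   2*4 = 8,   2*8 = 12,
  4*4 = 6,   4*8 = 11,  8*8 = 13,
and  1*x = x (identity), k*l = l*k (commutative).
Pairwise Nim products:
  1 * 2 = 2
  1 * 4 = 4
  2 * 2 = 3
  2 * 4 = 8
XOR them: 2 XOR 4 XOR 3 XOR 8 = 13.
Result: 3 * 6 = 13 (in Nim).

13


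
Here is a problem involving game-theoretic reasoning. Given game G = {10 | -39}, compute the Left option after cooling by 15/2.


Original game: {10 | -39} (a switch {a | b} with a > b).
Cooling by t (for t below the temperature (a - b)/2 = 49/2) taxes each move by t: {a | b} cooled by t is {a - t | b + t}.
Cooling amount: t = 15/2
Cooled Left option: 10 - 15/2 = 5/2
Cooled Right option: -39 + 15/2 = -63/2
Cooled game: {5/2 | -63/2}
Left option = 5/2

5/2


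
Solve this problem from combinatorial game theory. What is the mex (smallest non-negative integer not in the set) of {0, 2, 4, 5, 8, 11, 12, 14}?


Set = {0, 2, 4, 5, 8, 11, 12, 14}
0 is in the set.
1 is NOT in the set. This is the mex.
mex = 1

1


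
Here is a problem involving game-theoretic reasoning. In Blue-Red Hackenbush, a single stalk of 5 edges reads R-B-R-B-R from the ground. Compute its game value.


Edges (from ground): R-B-R-B-R
By Berlekamp's sign-expansion rule, a Blue-Red Hackenbush stalk has the value of the surreal number whose sign sequence is the edge sequence with B -> + and R -> -.
Sign sequence: -+-+-
Trace the sign expansion in the surreal number tree, starting from 0:
Edge 1: R (sign -) -> bounds (-inf, 0), value = -1
Edge 2: B (sign +) -> bounds (-1, 0), value = -1/2
Edge 3: R (sign -) -> bounds (-1, -1/2), value = -3/4
Edge 4: B (sign +) -> bounds (-3/4, -1/2), value = -5/8
Edge 5: R (sign -) -> bounds (-3/4, -5/8), value = -11/16
Game value = -11/16

-11/16


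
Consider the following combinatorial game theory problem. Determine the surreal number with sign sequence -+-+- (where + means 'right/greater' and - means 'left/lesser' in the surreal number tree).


Sign expansion: -+-+-
Rule: track bounds (lo, hi), initially (-inf, +inf). On '+', the current value becomes lo and we move to the simplest number in (value, hi): value + 1 if hi = +inf, otherwise the midpoint (value + hi)/2. On '-', the current value becomes hi and we move to value - 1 if lo = -inf, otherwise the midpoint (lo + value)/2.
Start at 0.
Step 1: sign = -, move left. Bounds: (-inf, 0). Value = -1
Step 2: sign = +, move right. Bounds: (-1, 0). Value = -1/2
Step 3: sign = -, move left. Bounds: (-1, -1/2). Value = -3/4
Step 4: sign = +, move right. Bounds: (-3/4, -1/2). Value = -5/8
Step 5: sign = -, move left. Bounds: (-3/4, -5/8). Value = -11/16
The surreal number with sign expansion -+-+- is -11/16.

-11/16


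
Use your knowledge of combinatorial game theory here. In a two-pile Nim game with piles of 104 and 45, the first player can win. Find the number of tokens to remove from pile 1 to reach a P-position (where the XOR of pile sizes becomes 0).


Piles: 104 and 45
Current XOR: 104 XOR 45 = 69 (non-zero, so this is an N-position).
To make the XOR zero, we need to find a move that balances the piles.
For pile 1 (size 104): target = 104 XOR 69 = 45
We reduce pile 1 from 104 to 45.
Tokens removed: 104 - 45 = 59
Verification: 45 XOR 45 = 0

59


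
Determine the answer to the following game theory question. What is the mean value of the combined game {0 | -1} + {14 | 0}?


G1 = {0 | -1}, G2 = {14 | 0}
Each is a switch {a | b} with numbers a > b; its mean value is (a + b)/2, and mean value is additive over game sums: m(G1 + G2) = m(G1) + m(G2).
Mean of G1 = (0 + (-1))/2 = -1/2 = -1/2
Mean of G2 = (14 + (0))/2 = 14/2 = 7
Mean of G1 + G2 = -1/2 + 7 = 13/2

13/2


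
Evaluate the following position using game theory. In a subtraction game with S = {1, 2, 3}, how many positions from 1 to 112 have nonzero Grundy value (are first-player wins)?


Subtraction set S = {1, 2, 3}, so G(n) = n mod 4.
G(n) = 0 when n is a multiple of 4.
Multiples of 4 in [1, 112]: 28
N-positions (nonzero Grundy) = 112 - 28 = 84

84


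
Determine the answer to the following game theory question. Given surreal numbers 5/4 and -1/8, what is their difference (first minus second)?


x = 5/4, y = -1/8
Converting to common denominator: 8
x = 10/8, y = -1/8
x - y = 5/4 - -1/8 = 11/8

11/8


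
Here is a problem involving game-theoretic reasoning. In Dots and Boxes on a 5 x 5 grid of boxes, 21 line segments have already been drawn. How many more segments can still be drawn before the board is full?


Grid: 5 x 5 boxes, i.e. 6 rows and 6 columns of dots.
Horizontal edges: (rows + 1) * cols = 6 * 5 = 30
Vertical edges: rows * (cols + 1) = 5 * 6 = 30
Total edges: 30 + 30 = 60
Edges drawn: 21
Remaining: 60 - 21 = 39

39


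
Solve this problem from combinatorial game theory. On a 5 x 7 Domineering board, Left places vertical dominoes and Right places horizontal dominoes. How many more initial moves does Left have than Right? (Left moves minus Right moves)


Board is 5 x 7 (rows x cols).
Left (vertical) placements: (rows-1) * cols = 4 * 7 = 28
Right (horizontal) placements: rows * (cols-1) = 5 * 6 = 30
Advantage = Left - Right = 28 - 30 = -2

-2


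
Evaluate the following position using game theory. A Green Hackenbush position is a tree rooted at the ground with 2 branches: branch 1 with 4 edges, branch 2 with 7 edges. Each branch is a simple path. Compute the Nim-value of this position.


The tree has 2 branches from the ground vertex.
In Green Hackenbush, the Nim-value of a simple path of length k is k.
Branch 1: length 4, Nim-value = 4
Branch 2: length 7, Nim-value = 7
Total Nim-value = XOR of all branch values:
0 XOR 4 = 4
4 XOR 7 = 3
Nim-value of the tree = 3

3


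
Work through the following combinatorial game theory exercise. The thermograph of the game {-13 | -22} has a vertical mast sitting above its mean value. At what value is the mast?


Game = {-13 | -22}, a switch {a | b} with numbers a > b.
Its thermograph has left wall a - t and right wall b + t, which meet at t = (a - b)/2, where both equal (a + b)/2. So the mast (mean value) is at (a + b)/2.
Mean = (-13 + (-22))/2 = -35/2 = -35/2

-35/2


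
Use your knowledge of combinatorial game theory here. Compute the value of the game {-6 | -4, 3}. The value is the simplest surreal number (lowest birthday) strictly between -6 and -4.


Left options: {-6}, max = -6
Right options: {-4, 3}, min = -4
All options are numbers and max(Left) < min(Right), so by the simplicity theorem the value is the simplest (earliest-born) number strictly between -6 and -4.
The only integer strictly between -6 and -4 is -5.
No non-integer in the interval can be simpler: if x is a non-integer in the interval, then floor(x) or ceil(x) also lies in the interval (the interval contains an integer), and both are proper prefixes of x's sign expansion, i.e. born earlier. So the game value is -5.
Game value = -5

-5


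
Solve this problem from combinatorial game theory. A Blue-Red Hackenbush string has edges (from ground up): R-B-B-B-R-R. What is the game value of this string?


Edges (from ground): R-B-B-B-R-R
By Berlekamp's sign-expansion rule, a Blue-Red Hackenbush stalk has the value of the surreal number whose sign sequence is the edge sequence with B -> + and R -> -.
Sign sequence: -+++--
Trace the sign expansion in the surreal number tree, starting from 0:
Edge 1: R (sign -) -> bounds (-inf, 0), value = -1
Edge 2: B (sign +) -> bounds (-1, 0), value = -1/2
Edge 3: B (sign +) -> bounds (-1/2, 0), value = -1/4
Edge 4: B (sign +) -> bounds (-1/4, 0), value = -1/8
Edge 5: R (sign -) -> bounds (-1/4, -1/8), value = -3/16
Edge 6: R (sign -) -> bounds (-1/4, -3/16), value = -7/32
Game value = -7/32

-7/32


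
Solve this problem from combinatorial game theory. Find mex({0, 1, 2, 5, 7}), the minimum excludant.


Set = {0, 1, 2, 5, 7}
0 is in the set.
1 is in the set.
2 is in the set.
3 is NOT in the set. This is the mex.
mex = 3

3


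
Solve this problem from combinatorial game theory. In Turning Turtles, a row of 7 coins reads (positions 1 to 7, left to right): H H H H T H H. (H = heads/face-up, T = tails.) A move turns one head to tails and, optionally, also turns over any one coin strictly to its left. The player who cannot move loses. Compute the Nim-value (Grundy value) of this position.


Coins: H H H H T H H
Key fact: a single head at position k behaves exactly like a Nim heap of size k (turning it to T and optionally flipping a coin at j < k corresponds to moving the heap from k to j, or to 0), and heads combine as a disjunctive sum (two heads at the same place would cancel, matching j XOR j = 0). So the Nim-value is the XOR of the 1-indexed positions of the heads.
Face-up positions (1-indexed): [1, 2, 3, 4, 6, 7]
XOR 0 with 1: 0 XOR 1 = 1
XOR 1 with 2: 1 XOR 2 = 3
XOR 3 with 3: 3 XOR 3 = 0
XOR 0 with 4: 0 XOR 4 = 4
XOR 4 with 6: 4 XOR 6 = 2
XOR 2 with 7: 2 XOR 7 = 5
Nim-value = 5

5


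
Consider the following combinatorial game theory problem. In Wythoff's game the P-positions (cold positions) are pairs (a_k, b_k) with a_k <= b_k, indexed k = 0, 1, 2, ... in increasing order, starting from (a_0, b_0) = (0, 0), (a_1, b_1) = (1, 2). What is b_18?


By Wythoff's theorem, a_k = floor(k * phi) and b_k = floor(k * phi^2) = a_k + k, where phi = (1 + sqrt(5))/2 is the golden ratio.
phi = (1 + sqrt(5))/2 = 1.618034
phi^2 = phi + 1 = 2.618034
k = 18
k * phi^2 = 18 * 2.618034 = 47.124612
b_18 = floor(k * phi^2) = 47 (check: a_18 + k = 29 + 18 = 47)

47


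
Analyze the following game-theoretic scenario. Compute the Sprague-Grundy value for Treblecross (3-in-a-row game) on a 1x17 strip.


Treblecross: place X on empty cells; 3-in-a-row wins.
Playing within two cells of an existing X lets the opponent win at once, so sensible play treats the cells i-2..i+2 around each X as dead. The player left with no safe cell loses, so this is a normal-play take-away game on strips of safe cells.
Placing X at cell i (0-indexed) of a strip of k safe cells leaves independent strips of sizes max(0, i-2) and max(0, k-i-3). Hence G(k) = mex{ G(max(0,i-2)) XOR G(max(0,k-i-3)) : 0 <= i < k }, with G(0) = 0.
G(1): splits (0,0):0^0=0 -> mex({0}) = 1
G(2): splits (0,0):0^0=0 -> mex({0}) = 1
G(3): splits (0,0):0^0=0 -> mex({0}) = 1
G(4): splits (0,1):0^1=1 (0,0):0^0=0 -> mex({0, 1}) = 2
G(5): splits (0,2):0^1=1 (0,1):0^1=1 (0,0):0^0=0 -> mex({0, 1}) = 2
G(6) = mex({1}) = 0
G(7) = mex({0, 1, 2}) = 3
G(8) = mex({0, 1, 2}) = 3
G(9) = mex({0, 2}) = 1
G(10) = mex({0, 2, 3}) = 1
G(11) = mex({0, 3}) = 1
G(12) = mex({1, 3}) = 0
G(13) = mex({0, 1, 2, 3}) = 4
G(14) = mex({0, 1, 2}) = 3
G(15) = mex({0, 1, 2}) = 3
G(16) = mex({0, 1, 2, 4}) = 3
G(17) = mex({0, 1, 3, 4}) = 2
Therefore G(17) = 2.

2


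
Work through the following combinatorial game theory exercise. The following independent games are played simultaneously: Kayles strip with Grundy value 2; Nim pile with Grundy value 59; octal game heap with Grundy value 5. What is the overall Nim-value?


By the Sprague-Grundy theorem, the Grundy value of a sum of games is the XOR of individual Grundy values.
Kayles strip: Grundy value = 2. Running XOR: 0 XOR 2 = 2
Nim pile: Grundy value = 59. Running XOR: 2 XOR 59 = 57
octal game heap: Grundy value = 5. Running XOR: 57 XOR 5 = 60
The combined Grundy value is 60.

60


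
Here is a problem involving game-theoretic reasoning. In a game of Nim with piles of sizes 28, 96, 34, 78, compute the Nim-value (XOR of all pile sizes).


We need the XOR (exclusive or) of all pile sizes.
After XOR-ing pile 1 (size 28): 0 XOR 28 = 28
After XOR-ing pile 2 (size 96): 28 XOR 96 = 124
After XOR-ing pile 3 (size 34): 124 XOR 34 = 94
After XOR-ing pile 4 (size 78): 94 XOR 78 = 16
The Nim-value of this position is 16.

16


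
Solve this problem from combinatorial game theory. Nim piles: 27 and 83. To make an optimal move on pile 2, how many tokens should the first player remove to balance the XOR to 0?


Piles: 27 and 83
Current XOR: 27 XOR 83 = 72 (non-zero, so this is an N-position).
To make the XOR zero, we need to find a move that balances the piles.
For pile 2 (size 83): target = 83 XOR 72 = 27
We reduce pile 2 from 83 to 27.
Tokens removed: 83 - 27 = 56
Verification: 27 XOR 27 = 0

56


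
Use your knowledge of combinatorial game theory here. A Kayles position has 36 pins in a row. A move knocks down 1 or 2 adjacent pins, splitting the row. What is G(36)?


Kayles: a move removes 1 or 2 adjacent pins from a contiguous row.
Removing pins from a row of k leaves two independent rows (a, b) with a + b = k - 1 (one pin) or a + b = k - 2 (two pins); an end removal gives a = 0.
By Sprague-Grundy, G(k) = mex{ G(a) XOR G(b) } over all these splits. G(0) = 0.
G(1): splits (0,0):0^0=0 -> mex({0}) = 1
G(2): splits (0,1):0^1=1 (0,0):0^0=0 -> mex({0, 1}) = 2
G(3): splits (0,2):0^2=2 (1,1):1^1=0 (0,1):0^1=1 -> mex({0, 1, 2}) = 3
G(4): splits (0,3):0^3=3 (1,2):1^2=3 (0,2):0^2=2 (1,1):1^1=0 -> mex({0, 2, 3}) = 1
G(5): splits (0,4):0^1=1 (1,3):1^3=2 (2,2):2^2=0 (0,3):0^3=3 (1,2):1^2=3 -> mex({0, 1, 2, 3}) = 4
G(6) = mex({0, 1, 2, 4}) = 3
G(7) = mex({0, 1, 3, 4, 5}) = 2
G(8) = mex({0, 2, 3, 5, 6}) = 1
G(9) = mex({0, 1, 2, 3, 6, 7}) = 4
G(10) = mex({0, 1, 3, 4, 5, 7}) = 2
G(11) = mex({0, 1, 2, 3, 4, 5}) = 6
G(12) = mex({0, 1, 2, 3, 5, 6, 7}) = 4
G(13) = mex({0, 2, 3, 4, 6, 7}) = 1
G(14) = mex({0, 1, 4, 5, 6, 7}) = 2
G(15) = mex({0, 1, 2, 3, 4, 5, 6}) = 7
G(16) = mex({0, 2, 3, 5, 6, 7}) = 1
G(17) = mex({0, 1, 2, 3, 5, 6, 7}) = 4
G(18) = mex({0, 1, 2, 4, 5, 6}) = 3
G(19) = mex({0, 1, 3, 4, 5, 7}) = 2
G(20) = mex({0, 2, 3, 4, 5, 6, 7}) = 1
G(21) = mex({0, 1, 2, 3, 5, 6, 7}) = 4
G(22) = mex({0, 1, 2, 3, 4, 5, 7}) = 6
G(23) = mex({0, 1, 2, 3, 4, 5, 6}) = 7
G(24) = mex({0, 1, 2, 3, 5, 6, 7}) = 4
G(25) = mex({0, 2, 3, 4, 6, 7}) = 1
G(26) = mex({0, 1, 3, 4, 5, 6, 7}) = 2
G(27) = mex({0, 1, 2, 3, 4, 5, 6, 7}) = 8
G(28) = mex({0, 1, 2, 3, 4, 6, 7, 8}) = 5
G(29) = mex({0, 1, 2, 3, 5, 6, 7, 8, 9}) = 4
G(30) = mex({0, 1, 2, 3, 4, 5, 6, 9, 10}) = 7
G(31) = mex({0, 1, 3, 4, 5, 7, 10, 11}) = 2
G(32) = mex({0, 2, 3, 4, 5, 6, 7, 9, 11}) = 1
G(33) = mex({0, 1, 2, 3, 4, 5, 6, 7, 9, 12}) = 8
G(34) = mex({0, 1, 2, 3, 4, 5, 7, 8, 11, 12}) = 6
G(35) = mex({0, 1, 2, 3, 4, 5, 6, 8, 9, 10, 11}) = 7
G(36) = mex({0, 1, 2, 3, 5, 6, 7, 9, 10}) = 4
Therefore G(36) = 4.

4


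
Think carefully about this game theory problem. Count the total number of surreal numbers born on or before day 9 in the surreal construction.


Day 0: {|} = 0 is born. Count = 1.
Day n: the number of surreal numbers born by day n is 2^(n+1) - 1.
By day 0: 2^1 - 1 = 1
By day 1: 2^2 - 1 = 3
By day 2: 2^3 - 1 = 7
By day 3: 2^4 - 1 = 15
By day 4: 2^5 - 1 = 31
By day 5: 2^6 - 1 = 63
By day 6: 2^7 - 1 = 127
By day 7: 2^8 - 1 = 255
By day 8: 2^9 - 1 = 511
By day 9: 2^10 - 1 = 1023
By day 9: 1023 surreal numbers.

1023


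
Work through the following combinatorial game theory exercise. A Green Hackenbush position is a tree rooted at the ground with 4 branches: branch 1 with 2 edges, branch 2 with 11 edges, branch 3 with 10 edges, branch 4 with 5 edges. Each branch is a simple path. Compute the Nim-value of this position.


The tree has 4 branches from the ground vertex.
In Green Hackenbush, the Nim-value of a simple path of length k is k.
Branch 1: length 2, Nim-value = 2
Branch 2: length 11, Nim-value = 11
Branch 3: length 10, Nim-value = 10
Branch 4: length 5, Nim-value = 5
Total Nim-value = XOR of all branch values:
0 XOR 2 = 2
2 XOR 11 = 9
9 XOR 10 = 3
3 XOR 5 = 6
Nim-value of the tree = 6

6
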